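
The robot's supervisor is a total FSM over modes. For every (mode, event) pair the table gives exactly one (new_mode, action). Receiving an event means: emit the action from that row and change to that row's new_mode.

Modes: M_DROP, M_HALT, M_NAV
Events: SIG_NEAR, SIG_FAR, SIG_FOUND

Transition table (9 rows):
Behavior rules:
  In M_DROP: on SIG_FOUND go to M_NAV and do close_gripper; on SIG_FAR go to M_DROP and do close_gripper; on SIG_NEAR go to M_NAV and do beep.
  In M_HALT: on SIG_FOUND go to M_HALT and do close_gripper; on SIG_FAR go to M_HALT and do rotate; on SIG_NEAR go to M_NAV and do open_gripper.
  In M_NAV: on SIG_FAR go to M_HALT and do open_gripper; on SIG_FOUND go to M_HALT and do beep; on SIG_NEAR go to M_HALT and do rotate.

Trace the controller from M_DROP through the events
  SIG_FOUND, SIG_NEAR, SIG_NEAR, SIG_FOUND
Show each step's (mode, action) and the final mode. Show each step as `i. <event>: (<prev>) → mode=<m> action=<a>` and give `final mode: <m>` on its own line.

1. SIG_FOUND: (M_DROP) → mode=M_NAV action=close_gripper
2. SIG_NEAR: (M_NAV) → mode=M_HALT action=rotate
3. SIG_NEAR: (M_HALT) → mode=M_NAV action=open_gripper
4. SIG_FOUND: (M_NAV) → mode=M_HALT action=beep

final mode: M_HALT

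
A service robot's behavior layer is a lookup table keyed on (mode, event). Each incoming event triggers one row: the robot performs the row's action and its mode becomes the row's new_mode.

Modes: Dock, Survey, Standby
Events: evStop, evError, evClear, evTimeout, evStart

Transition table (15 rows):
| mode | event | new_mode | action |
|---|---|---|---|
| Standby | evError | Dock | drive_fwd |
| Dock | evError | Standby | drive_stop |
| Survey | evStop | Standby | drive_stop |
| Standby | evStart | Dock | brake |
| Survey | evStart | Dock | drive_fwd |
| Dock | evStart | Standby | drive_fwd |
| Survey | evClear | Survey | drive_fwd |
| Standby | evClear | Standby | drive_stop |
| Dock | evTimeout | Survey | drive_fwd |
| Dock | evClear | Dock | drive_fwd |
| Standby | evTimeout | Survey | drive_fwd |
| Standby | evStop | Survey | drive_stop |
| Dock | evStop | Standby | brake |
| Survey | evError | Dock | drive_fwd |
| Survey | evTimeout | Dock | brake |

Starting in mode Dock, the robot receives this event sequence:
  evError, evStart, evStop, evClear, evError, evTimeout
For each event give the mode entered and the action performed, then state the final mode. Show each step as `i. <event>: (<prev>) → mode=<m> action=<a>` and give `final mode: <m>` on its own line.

final mode: Survey

1. evError: (Dock) → mode=Standby action=drive_stop
2. evStart: (Standby) → mode=Dock action=brake
3. evStop: (Dock) → mode=Standby action=brake
4. evClear: (Standby) → mode=Standby action=drive_stop
5. evError: (Standby) → mode=Dock action=drive_fwd
6. evTimeout: (Dock) → mode=Survey action=drive_fwd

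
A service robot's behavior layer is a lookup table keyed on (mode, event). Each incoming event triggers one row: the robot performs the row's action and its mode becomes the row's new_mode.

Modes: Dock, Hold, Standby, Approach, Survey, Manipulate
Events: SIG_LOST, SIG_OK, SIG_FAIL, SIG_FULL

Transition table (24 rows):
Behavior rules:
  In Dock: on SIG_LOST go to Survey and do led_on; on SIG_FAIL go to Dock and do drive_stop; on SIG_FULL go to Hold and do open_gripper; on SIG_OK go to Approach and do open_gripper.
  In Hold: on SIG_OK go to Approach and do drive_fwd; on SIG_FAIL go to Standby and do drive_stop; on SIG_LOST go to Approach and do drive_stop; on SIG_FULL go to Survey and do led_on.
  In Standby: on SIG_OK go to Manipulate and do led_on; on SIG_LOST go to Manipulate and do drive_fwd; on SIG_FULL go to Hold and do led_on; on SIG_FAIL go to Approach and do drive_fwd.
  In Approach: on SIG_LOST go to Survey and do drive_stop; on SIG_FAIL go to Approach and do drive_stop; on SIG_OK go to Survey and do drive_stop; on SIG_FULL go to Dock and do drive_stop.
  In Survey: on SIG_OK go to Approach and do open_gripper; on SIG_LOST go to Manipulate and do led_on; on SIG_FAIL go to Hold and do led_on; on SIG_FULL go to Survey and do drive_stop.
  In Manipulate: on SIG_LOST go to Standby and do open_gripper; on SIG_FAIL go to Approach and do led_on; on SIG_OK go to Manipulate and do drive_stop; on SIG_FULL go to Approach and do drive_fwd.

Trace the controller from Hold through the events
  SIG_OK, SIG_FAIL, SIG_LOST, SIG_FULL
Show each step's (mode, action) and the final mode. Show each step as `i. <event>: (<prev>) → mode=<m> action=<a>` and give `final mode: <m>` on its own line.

1. SIG_OK: (Hold) → mode=Approach action=drive_fwd
2. SIG_FAIL: (Approach) → mode=Approach action=drive_stop
3. SIG_LOST: (Approach) → mode=Survey action=drive_stop
4. SIG_FULL: (Survey) → mode=Survey action=drive_stop

final mode: Survey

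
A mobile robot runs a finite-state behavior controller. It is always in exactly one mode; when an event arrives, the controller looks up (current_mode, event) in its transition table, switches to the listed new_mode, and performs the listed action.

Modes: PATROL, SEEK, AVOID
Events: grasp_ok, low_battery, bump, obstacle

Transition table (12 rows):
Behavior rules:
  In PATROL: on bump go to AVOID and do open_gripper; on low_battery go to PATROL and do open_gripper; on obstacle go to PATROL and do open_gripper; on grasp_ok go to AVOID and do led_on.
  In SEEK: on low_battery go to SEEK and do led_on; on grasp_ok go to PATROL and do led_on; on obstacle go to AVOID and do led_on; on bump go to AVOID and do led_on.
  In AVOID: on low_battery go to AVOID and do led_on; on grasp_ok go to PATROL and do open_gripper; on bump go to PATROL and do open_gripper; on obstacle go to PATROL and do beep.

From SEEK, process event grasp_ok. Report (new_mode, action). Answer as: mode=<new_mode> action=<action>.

current mode = SEEK; filter table to that mode:
  (SEEK, low_battery) → (SEEK, led_on)
  (SEEK, grasp_ok) → (PATROL, led_on)  ← event matches
  (SEEK, obstacle) → (AVOID, led_on)
  (SEEK, bump) → (AVOID, led_on)
event = grasp_ok selects (PATROL, led_on)

mode=PATROL action=led_on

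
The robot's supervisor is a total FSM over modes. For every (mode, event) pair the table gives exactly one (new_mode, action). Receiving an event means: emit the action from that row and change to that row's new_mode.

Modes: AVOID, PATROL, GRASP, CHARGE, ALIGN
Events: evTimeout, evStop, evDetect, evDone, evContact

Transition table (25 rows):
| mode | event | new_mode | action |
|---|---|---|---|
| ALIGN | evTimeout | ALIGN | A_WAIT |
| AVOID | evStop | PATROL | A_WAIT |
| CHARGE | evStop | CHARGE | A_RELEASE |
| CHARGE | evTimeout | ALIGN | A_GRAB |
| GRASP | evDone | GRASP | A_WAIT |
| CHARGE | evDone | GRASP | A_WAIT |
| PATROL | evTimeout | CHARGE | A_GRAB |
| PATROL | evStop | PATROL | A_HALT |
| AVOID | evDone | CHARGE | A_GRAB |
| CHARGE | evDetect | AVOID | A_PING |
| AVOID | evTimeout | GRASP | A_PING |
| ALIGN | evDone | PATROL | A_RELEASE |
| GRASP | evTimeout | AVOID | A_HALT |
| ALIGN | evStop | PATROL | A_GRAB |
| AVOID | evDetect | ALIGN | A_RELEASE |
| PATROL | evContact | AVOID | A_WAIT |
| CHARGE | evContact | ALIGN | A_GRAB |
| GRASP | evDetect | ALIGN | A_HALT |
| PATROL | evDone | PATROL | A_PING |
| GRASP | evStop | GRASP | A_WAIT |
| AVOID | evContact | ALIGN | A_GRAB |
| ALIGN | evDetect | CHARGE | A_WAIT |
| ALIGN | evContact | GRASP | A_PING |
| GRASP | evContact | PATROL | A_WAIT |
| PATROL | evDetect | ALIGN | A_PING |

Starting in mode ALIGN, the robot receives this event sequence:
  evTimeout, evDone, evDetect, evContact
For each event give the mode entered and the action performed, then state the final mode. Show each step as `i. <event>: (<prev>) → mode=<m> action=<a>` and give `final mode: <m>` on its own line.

1. evTimeout: (ALIGN) → mode=ALIGN action=A_WAIT
2. evDone: (ALIGN) → mode=PATROL action=A_RELEASE
3. evDetect: (PATROL) → mode=ALIGN action=A_PING
4. evContact: (ALIGN) → mode=GRASP action=A_PING

final mode: GRASP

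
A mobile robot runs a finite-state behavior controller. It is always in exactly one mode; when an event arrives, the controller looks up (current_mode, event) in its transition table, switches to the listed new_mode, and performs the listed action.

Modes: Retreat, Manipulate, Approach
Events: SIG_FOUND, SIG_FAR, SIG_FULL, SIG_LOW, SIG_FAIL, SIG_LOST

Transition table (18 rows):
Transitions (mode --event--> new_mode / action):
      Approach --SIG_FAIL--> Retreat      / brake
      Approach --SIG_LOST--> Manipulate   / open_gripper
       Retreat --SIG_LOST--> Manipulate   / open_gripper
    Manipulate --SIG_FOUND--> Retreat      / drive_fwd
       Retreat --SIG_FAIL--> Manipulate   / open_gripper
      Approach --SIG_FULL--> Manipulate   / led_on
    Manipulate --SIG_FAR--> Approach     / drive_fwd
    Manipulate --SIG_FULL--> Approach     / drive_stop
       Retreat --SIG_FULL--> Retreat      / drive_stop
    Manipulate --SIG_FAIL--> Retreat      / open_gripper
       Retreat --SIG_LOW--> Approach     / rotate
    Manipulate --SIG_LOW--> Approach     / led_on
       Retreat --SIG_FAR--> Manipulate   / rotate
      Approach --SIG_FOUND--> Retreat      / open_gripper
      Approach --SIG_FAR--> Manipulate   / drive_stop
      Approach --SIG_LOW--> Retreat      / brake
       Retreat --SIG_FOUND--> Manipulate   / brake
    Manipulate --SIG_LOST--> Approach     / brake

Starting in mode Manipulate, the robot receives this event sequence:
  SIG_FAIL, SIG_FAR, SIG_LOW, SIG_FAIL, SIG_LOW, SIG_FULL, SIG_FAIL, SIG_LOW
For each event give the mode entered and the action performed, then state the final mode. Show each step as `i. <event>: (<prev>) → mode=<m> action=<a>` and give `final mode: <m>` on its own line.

final mode: Approach

1. SIG_FAIL: (Manipulate) → mode=Retreat action=open_gripper
2. SIG_FAR: (Retreat) → mode=Manipulate action=rotate
3. SIG_LOW: (Manipulate) → mode=Approach action=led_on
4. SIG_FAIL: (Approach) → mode=Retreat action=brake
5. SIG_LOW: (Retreat) → mode=Approach action=rotate
6. SIG_FULL: (Approach) → mode=Manipulate action=led_on
7. SIG_FAIL: (Manipulate) → mode=Retreat action=open_gripper
8. SIG_LOW: (Retreat) → mode=Approach action=rotate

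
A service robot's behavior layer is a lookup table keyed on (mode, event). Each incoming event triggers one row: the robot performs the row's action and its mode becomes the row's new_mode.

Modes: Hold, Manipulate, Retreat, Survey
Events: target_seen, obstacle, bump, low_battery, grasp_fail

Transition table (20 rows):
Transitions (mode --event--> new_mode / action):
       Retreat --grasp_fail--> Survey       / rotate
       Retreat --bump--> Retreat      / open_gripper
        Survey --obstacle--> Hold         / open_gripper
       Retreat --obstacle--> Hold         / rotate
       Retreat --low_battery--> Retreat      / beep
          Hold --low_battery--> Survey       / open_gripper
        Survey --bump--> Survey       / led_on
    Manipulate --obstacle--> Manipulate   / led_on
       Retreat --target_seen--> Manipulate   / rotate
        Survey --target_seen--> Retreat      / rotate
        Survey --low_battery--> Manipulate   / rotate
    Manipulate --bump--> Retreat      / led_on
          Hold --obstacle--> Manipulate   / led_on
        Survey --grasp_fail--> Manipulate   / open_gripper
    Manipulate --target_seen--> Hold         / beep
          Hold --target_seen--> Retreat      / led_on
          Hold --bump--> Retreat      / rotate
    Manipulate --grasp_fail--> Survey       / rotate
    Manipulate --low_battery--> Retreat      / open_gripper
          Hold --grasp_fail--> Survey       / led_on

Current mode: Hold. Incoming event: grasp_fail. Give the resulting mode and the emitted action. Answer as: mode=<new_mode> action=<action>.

mode=Survey action=led_on

current mode = Hold; filter table to that mode:
  (Hold, low_battery) → (Survey, open_gripper)
  (Hold, obstacle) → (Manipulate, led_on)
  (Hold, target_seen) → (Retreat, led_on)
  (Hold, bump) → (Retreat, rotate)
  (Hold, grasp_fail) → (Survey, led_on)  ← event matches
event = grasp_fail selects (Survey, led_on)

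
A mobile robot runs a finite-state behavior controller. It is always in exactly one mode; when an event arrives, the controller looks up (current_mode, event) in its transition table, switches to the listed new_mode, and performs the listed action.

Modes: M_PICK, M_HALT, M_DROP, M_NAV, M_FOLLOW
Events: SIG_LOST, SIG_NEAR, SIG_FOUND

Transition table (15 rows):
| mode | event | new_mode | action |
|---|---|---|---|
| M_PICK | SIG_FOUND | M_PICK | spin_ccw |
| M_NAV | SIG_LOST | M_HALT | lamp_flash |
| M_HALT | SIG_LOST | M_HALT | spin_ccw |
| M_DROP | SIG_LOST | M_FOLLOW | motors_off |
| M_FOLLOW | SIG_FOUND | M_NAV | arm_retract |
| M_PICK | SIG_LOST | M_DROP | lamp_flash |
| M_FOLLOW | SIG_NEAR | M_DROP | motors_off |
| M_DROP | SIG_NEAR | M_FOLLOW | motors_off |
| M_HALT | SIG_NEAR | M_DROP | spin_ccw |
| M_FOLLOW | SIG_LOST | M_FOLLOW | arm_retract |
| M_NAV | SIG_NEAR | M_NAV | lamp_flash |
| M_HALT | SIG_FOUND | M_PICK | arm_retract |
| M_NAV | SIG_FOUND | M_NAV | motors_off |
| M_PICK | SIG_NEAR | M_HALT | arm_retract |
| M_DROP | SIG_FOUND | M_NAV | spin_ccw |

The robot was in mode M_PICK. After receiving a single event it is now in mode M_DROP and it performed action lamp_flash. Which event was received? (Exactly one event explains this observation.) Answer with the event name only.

SIG_LOST

try SIG_LOST: (M_PICK, SIG_LOST) → (M_DROP, lamp_flash)  ← matches
try SIG_NEAR: (M_PICK, SIG_NEAR) → (M_HALT, arm_retract)
try SIG_FOUND: (M_PICK, SIG_FOUND) → (M_PICK, spin_ccw)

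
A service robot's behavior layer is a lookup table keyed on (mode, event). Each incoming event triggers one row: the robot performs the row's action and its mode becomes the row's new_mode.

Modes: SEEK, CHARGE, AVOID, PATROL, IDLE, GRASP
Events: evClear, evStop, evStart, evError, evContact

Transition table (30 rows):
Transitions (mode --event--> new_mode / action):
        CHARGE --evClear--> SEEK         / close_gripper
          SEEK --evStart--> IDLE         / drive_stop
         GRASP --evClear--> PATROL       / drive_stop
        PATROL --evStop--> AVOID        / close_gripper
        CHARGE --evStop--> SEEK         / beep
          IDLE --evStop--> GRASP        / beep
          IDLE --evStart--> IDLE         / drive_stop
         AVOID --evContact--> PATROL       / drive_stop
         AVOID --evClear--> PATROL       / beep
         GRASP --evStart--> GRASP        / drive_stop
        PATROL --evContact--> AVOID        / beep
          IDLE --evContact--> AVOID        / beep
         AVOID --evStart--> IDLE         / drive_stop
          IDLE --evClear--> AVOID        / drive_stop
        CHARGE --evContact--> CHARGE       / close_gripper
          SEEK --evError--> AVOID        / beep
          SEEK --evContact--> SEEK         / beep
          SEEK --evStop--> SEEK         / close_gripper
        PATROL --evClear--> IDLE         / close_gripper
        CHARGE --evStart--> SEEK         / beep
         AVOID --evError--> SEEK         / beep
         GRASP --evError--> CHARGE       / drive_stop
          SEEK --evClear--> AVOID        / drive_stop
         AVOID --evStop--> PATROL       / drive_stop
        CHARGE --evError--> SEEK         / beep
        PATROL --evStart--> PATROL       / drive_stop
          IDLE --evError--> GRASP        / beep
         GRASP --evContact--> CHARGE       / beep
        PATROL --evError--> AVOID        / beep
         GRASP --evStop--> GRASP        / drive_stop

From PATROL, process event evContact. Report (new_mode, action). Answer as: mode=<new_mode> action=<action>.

current mode = PATROL; filter table to that mode:
  (PATROL, evStop) → (AVOID, close_gripper)
  (PATROL, evContact) → (AVOID, beep)  ← event matches
  (PATROL, evClear) → (IDLE, close_gripper)
  (PATROL, evStart) → (PATROL, drive_stop)
  (PATROL, evError) → (AVOID, beep)
event = evContact selects (AVOID, beep)

mode=AVOID action=beep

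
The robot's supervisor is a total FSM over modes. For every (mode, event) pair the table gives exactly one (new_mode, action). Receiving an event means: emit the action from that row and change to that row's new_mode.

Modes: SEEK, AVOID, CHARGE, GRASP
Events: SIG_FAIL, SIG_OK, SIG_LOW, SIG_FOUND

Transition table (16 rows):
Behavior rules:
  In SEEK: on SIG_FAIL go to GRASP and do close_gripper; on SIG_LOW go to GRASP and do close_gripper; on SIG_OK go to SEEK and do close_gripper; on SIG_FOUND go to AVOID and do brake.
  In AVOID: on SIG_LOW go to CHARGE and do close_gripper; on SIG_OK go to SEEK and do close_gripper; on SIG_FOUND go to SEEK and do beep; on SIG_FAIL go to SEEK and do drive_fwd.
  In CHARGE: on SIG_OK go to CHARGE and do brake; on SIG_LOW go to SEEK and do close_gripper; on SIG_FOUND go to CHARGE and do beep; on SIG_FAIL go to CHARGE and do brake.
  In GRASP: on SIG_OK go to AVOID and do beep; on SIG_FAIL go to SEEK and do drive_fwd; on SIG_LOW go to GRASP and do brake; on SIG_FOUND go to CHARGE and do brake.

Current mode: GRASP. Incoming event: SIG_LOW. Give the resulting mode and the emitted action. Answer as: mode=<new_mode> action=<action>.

current mode = GRASP; filter table to that mode:
  (GRASP, SIG_OK) → (AVOID, beep)
  (GRASP, SIG_FAIL) → (SEEK, drive_fwd)
  (GRASP, SIG_LOW) → (GRASP, brake)  ← event matches
  (GRASP, SIG_FOUND) → (CHARGE, brake)
event = SIG_LOW selects (GRASP, brake)

mode=GRASP action=brake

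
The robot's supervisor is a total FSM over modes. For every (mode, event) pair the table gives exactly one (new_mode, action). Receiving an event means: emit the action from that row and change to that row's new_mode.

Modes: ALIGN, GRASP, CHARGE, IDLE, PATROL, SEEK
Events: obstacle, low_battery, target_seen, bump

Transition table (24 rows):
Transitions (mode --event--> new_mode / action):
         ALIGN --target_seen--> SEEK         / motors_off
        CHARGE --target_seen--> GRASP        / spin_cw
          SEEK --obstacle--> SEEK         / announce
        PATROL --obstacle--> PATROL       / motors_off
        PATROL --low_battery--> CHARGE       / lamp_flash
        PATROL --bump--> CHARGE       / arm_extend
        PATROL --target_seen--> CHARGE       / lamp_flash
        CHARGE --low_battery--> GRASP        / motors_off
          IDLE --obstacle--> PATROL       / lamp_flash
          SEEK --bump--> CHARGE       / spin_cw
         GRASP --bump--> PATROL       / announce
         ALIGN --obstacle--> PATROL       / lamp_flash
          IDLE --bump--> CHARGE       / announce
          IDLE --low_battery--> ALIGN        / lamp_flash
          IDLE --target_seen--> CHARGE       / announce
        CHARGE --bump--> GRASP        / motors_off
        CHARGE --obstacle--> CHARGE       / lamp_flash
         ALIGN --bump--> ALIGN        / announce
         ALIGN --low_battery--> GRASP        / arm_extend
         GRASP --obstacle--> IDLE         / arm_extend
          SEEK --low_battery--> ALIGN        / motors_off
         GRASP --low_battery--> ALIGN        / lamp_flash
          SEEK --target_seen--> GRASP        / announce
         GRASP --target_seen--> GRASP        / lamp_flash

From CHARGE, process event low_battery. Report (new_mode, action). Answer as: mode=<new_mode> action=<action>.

mode=GRASP action=motors_off

current mode = CHARGE; filter table to that mode:
  (CHARGE, target_seen) → (GRASP, spin_cw)
  (CHARGE, low_battery) → (GRASP, motors_off)  ← event matches
  (CHARGE, bump) → (GRASP, motors_off)
  (CHARGE, obstacle) → (CHARGE, lamp_flash)
event = low_battery selects (GRASP, motors_off)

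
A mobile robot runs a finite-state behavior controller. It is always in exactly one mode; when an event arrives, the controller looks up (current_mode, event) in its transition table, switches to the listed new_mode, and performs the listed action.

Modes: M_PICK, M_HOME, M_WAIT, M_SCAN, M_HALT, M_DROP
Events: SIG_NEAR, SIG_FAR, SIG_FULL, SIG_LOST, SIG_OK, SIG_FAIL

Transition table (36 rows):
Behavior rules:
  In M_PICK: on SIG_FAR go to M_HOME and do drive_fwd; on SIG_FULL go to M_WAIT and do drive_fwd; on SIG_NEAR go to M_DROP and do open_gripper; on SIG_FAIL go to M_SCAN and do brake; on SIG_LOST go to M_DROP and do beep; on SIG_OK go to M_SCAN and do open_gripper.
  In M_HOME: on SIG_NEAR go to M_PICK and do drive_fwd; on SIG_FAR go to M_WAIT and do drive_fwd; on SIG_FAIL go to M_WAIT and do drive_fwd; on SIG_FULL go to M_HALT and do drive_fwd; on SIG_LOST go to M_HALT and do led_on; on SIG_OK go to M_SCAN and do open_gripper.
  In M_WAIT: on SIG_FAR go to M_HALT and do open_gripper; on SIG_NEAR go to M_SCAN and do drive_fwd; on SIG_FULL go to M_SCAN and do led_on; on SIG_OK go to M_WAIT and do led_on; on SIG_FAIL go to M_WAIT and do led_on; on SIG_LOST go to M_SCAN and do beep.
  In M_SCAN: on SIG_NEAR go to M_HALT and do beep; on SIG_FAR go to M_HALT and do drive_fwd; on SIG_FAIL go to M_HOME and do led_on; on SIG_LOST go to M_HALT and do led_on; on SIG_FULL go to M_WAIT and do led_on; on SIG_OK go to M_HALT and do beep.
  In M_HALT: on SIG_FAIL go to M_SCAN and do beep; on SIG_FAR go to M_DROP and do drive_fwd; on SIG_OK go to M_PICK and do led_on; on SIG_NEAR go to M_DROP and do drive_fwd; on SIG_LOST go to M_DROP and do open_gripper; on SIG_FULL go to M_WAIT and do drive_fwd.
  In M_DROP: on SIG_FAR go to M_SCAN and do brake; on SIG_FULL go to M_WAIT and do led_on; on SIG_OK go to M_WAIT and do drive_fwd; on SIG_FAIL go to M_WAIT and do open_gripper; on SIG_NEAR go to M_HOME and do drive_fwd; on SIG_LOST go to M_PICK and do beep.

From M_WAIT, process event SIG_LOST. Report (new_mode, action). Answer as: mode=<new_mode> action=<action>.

mode=M_SCAN action=beep

current mode = M_WAIT; filter table to that mode:
  (M_WAIT, SIG_FAR) → (M_HALT, open_gripper)
  (M_WAIT, SIG_NEAR) → (M_SCAN, drive_fwd)
  (M_WAIT, SIG_FULL) → (M_SCAN, led_on)
  (M_WAIT, SIG_OK) → (M_WAIT, led_on)
  (M_WAIT, SIG_FAIL) → (M_WAIT, led_on)
  (M_WAIT, SIG_LOST) → (M_SCAN, beep)  ← event matches
event = SIG_LOST selects (M_SCAN, beep)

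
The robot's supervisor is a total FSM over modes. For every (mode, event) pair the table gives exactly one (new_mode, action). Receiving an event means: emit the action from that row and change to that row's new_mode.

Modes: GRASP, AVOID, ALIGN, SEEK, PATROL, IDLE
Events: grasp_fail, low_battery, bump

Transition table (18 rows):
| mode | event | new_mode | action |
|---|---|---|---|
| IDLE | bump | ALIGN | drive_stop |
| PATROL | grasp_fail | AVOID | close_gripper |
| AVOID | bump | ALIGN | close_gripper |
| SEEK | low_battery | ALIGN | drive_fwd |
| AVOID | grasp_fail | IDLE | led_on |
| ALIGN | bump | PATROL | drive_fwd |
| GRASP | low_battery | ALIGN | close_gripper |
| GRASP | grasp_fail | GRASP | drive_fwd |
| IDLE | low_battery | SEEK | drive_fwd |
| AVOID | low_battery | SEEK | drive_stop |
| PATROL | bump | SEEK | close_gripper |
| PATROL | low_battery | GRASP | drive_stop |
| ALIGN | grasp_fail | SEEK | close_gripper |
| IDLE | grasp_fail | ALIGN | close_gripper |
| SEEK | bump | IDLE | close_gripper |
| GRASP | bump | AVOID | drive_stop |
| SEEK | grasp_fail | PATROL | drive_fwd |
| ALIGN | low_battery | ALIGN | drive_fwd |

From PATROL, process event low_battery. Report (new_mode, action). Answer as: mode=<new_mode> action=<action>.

current mode = PATROL; filter table to that mode:
  (PATROL, grasp_fail) → (AVOID, close_gripper)
  (PATROL, bump) → (SEEK, close_gripper)
  (PATROL, low_battery) → (GRASP, drive_stop)  ← event matches
event = low_battery selects (GRASP, drive_stop)

mode=GRASP action=drive_stop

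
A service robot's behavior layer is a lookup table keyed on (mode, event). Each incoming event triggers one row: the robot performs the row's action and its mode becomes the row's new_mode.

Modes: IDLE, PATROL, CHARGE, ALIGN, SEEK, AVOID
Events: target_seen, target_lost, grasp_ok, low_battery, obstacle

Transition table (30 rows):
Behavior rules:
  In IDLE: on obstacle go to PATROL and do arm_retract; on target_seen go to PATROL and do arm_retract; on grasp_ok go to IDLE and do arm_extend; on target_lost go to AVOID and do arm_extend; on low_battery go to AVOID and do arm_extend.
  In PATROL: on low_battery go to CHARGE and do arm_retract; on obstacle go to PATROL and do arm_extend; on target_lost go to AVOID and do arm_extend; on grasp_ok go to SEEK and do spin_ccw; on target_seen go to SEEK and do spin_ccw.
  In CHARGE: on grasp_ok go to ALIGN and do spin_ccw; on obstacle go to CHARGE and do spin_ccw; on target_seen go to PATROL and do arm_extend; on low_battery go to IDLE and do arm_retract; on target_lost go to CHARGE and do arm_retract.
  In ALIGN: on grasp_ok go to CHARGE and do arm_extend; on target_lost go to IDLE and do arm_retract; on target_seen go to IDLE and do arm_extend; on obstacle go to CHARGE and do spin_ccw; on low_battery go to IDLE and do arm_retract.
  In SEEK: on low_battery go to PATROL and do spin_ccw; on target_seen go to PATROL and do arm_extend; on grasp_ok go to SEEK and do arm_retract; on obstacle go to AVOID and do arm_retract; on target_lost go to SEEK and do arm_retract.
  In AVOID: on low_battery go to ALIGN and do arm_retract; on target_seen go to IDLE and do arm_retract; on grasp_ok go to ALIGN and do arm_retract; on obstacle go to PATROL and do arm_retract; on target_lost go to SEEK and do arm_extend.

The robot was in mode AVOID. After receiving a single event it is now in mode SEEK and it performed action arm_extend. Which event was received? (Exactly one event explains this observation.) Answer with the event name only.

target_lost

try target_seen: (AVOID, target_seen) → (IDLE, arm_retract)
try target_lost: (AVOID, target_lost) → (SEEK, arm_extend)  ← matches
try grasp_ok: (AVOID, grasp_ok) → (ALIGN, arm_retract)
try low_battery: (AVOID, low_battery) → (ALIGN, arm_retract)
try obstacle: (AVOID, obstacle) → (PATROL, arm_retract)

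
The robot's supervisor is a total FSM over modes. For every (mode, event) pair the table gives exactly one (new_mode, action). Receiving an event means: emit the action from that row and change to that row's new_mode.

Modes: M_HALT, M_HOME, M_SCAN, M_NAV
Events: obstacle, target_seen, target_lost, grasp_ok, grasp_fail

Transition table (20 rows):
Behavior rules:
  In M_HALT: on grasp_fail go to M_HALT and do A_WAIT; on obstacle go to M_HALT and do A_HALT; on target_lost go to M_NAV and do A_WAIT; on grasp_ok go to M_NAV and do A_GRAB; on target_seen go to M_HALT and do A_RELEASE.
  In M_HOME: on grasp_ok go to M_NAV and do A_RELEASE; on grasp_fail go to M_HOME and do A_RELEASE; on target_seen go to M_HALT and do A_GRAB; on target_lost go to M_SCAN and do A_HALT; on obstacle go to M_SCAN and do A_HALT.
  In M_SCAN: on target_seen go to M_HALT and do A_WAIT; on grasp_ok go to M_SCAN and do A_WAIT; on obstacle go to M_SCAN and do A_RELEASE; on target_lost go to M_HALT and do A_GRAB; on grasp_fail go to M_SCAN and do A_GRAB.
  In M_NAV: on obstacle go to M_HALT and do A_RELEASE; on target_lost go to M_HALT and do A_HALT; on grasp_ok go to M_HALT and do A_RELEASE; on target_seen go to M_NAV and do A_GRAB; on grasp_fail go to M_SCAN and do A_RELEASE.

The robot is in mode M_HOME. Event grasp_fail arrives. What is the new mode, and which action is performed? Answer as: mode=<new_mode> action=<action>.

mode=M_HOME action=A_RELEASE

current mode = M_HOME; filter table to that mode:
  (M_HOME, grasp_ok) → (M_NAV, A_RELEASE)
  (M_HOME, grasp_fail) → (M_HOME, A_RELEASE)  ← event matches
  (M_HOME, target_seen) → (M_HALT, A_GRAB)
  (M_HOME, target_lost) → (M_SCAN, A_HALT)
  (M_HOME, obstacle) → (M_SCAN, A_HALT)
event = grasp_fail selects (M_HOME, A_RELEASE)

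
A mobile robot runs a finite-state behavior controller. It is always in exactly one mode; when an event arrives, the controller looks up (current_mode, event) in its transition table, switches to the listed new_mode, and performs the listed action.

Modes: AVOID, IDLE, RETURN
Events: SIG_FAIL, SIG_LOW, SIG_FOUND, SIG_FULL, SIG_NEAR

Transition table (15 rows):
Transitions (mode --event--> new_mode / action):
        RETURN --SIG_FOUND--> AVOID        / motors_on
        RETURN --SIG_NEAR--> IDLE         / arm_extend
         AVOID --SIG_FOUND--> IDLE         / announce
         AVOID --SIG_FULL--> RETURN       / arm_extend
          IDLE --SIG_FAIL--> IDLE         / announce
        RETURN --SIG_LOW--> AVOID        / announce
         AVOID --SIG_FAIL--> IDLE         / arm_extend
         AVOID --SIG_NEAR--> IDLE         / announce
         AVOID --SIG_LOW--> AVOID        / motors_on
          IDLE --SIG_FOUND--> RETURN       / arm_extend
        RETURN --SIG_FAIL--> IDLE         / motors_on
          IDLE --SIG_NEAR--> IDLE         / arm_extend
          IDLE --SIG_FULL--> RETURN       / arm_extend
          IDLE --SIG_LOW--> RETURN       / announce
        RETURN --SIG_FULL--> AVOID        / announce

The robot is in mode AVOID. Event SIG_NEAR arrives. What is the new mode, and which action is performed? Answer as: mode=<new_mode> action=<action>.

current mode = AVOID; filter table to that mode:
  (AVOID, SIG_FOUND) → (IDLE, announce)
  (AVOID, SIG_FULL) → (RETURN, arm_extend)
  (AVOID, SIG_FAIL) → (IDLE, arm_extend)
  (AVOID, SIG_NEAR) → (IDLE, announce)  ← event matches
  (AVOID, SIG_LOW) → (AVOID, motors_on)
event = SIG_NEAR selects (IDLE, announce)

mode=IDLE action=announce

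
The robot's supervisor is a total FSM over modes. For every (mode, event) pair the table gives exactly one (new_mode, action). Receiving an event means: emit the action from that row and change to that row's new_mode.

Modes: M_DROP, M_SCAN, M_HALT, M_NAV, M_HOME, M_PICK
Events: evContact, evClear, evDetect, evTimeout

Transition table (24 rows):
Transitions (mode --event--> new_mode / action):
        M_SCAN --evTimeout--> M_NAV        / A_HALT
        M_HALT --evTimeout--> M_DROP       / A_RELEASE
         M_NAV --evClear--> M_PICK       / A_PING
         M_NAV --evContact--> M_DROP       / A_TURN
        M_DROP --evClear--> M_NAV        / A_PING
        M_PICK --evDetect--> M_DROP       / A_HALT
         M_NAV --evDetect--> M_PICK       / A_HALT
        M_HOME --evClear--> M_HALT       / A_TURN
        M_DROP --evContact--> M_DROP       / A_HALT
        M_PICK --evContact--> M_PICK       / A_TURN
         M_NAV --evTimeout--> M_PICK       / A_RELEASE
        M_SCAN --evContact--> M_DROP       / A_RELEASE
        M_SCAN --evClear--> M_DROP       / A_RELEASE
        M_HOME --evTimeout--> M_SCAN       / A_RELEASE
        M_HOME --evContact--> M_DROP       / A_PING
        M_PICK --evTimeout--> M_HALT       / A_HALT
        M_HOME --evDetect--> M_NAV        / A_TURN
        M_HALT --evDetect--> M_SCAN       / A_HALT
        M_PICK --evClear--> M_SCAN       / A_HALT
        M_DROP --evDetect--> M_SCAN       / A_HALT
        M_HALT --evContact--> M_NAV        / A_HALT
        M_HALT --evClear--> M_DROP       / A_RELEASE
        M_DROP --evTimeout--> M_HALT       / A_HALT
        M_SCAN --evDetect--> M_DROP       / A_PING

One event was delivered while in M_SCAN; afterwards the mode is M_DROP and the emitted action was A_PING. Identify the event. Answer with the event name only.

evDetect

try evContact: (M_SCAN, evContact) → (M_DROP, A_RELEASE)
try evClear: (M_SCAN, evClear) → (M_DROP, A_RELEASE)
try evDetect: (M_SCAN, evDetect) → (M_DROP, A_PING)  ← matches
try evTimeout: (M_SCAN, evTimeout) → (M_NAV, A_HALT)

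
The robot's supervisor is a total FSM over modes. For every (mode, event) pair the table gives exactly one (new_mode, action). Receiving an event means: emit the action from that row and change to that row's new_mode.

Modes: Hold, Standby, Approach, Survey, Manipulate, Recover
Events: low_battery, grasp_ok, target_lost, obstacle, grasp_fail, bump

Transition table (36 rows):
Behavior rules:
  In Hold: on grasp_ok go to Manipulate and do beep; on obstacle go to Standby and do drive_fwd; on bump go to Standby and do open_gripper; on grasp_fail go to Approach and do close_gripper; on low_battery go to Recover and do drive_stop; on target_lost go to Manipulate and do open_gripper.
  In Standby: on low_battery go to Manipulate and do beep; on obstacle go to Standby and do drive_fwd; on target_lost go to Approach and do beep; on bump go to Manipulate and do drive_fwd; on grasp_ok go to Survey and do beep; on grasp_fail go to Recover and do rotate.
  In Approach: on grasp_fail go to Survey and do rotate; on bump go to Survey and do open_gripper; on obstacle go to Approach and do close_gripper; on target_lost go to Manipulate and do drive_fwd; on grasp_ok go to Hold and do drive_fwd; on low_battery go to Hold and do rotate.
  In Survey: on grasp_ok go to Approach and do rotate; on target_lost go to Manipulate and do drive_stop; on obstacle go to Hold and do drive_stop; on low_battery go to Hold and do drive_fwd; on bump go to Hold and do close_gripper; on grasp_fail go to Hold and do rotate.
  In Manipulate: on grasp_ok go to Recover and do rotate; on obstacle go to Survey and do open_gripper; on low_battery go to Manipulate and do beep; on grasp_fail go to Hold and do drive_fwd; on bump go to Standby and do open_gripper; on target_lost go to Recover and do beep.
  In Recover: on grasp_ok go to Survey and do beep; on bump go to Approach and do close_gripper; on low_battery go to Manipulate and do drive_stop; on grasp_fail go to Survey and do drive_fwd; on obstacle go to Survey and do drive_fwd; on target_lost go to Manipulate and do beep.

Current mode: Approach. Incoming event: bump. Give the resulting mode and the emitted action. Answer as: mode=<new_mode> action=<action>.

mode=Survey action=open_gripper

current mode = Approach; filter table to that mode:
  (Approach, grasp_fail) → (Survey, rotate)
  (Approach, bump) → (Survey, open_gripper)  ← event matches
  (Approach, obstacle) → (Approach, close_gripper)
  (Approach, target_lost) → (Manipulate, drive_fwd)
  (Approach, grasp_ok) → (Hold, drive_fwd)
  (Approach, low_battery) → (Hold, rotate)
event = bump selects (Survey, open_gripper)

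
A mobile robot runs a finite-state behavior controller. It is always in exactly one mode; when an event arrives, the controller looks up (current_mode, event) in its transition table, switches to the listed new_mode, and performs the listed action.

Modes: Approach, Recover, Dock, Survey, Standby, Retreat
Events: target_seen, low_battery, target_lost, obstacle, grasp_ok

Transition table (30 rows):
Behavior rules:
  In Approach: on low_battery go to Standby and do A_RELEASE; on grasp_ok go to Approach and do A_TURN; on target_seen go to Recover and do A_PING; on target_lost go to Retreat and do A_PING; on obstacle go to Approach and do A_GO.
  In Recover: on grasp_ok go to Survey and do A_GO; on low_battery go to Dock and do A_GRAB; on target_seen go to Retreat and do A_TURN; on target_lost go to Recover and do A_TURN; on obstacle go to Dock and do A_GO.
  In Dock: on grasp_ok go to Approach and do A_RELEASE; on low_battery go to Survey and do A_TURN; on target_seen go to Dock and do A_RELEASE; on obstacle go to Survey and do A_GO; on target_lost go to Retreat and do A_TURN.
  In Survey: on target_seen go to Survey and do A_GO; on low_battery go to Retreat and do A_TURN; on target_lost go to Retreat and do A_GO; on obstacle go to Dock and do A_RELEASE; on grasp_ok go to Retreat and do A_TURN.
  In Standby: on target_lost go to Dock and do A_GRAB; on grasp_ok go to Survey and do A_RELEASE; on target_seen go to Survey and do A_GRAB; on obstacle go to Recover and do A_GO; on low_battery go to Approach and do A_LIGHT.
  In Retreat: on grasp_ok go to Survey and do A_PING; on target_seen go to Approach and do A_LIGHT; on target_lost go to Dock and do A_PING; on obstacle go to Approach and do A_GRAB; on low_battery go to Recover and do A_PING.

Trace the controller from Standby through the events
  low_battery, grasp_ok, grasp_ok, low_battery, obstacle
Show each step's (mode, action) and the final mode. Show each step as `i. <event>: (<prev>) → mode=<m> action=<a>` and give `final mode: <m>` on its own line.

final mode: Recover

1. low_battery: (Standby) → mode=Approach action=A_LIGHT
2. grasp_ok: (Approach) → mode=Approach action=A_TURN
3. grasp_ok: (Approach) → mode=Approach action=A_TURN
4. low_battery: (Approach) → mode=Standby action=A_RELEASE
5. obstacle: (Standby) → mode=Recover action=A_GO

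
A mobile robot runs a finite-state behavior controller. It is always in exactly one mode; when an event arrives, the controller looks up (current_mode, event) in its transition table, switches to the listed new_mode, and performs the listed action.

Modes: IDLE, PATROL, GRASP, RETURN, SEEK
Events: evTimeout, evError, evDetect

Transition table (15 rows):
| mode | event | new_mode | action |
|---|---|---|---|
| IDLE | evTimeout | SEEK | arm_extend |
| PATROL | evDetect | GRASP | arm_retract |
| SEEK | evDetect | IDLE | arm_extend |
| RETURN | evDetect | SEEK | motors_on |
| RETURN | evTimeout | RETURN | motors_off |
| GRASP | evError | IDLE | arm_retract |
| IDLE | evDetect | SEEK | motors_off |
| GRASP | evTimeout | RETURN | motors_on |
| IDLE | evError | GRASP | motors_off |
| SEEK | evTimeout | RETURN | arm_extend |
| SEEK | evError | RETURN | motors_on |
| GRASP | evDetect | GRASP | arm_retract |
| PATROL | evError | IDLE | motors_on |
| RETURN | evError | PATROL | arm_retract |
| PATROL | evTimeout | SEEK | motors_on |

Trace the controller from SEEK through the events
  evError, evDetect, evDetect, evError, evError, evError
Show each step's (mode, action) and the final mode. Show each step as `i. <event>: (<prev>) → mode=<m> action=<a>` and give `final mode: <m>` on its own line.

final mode: GRASP

1. evError: (SEEK) → mode=RETURN action=motors_on
2. evDetect: (RETURN) → mode=SEEK action=motors_on
3. evDetect: (SEEK) → mode=IDLE action=arm_extend
4. evError: (IDLE) → mode=GRASP action=motors_off
5. evError: (GRASP) → mode=IDLE action=arm_retract
6. evError: (IDLE) → mode=GRASP action=motors_off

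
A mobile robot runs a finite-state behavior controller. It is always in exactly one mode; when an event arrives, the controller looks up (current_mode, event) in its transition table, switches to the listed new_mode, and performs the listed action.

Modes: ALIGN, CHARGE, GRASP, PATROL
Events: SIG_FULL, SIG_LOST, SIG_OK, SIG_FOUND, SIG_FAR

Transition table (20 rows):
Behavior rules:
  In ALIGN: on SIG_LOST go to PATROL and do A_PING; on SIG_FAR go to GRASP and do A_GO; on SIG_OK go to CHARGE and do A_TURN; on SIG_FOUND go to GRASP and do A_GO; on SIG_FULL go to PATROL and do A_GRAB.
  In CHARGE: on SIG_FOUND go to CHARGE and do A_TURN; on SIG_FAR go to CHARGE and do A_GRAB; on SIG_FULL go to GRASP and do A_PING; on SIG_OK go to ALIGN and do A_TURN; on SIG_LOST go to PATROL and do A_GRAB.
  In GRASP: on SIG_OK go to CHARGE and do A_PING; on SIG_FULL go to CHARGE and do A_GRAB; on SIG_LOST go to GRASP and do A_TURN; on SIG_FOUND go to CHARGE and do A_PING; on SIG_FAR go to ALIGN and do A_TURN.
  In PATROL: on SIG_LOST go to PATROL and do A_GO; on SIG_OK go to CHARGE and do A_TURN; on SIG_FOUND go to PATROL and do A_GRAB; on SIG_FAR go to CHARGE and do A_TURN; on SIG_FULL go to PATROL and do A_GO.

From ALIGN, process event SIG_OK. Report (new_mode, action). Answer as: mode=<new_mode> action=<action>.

current mode = ALIGN; filter table to that mode:
  (ALIGN, SIG_LOST) → (PATROL, A_PING)
  (ALIGN, SIG_FAR) → (GRASP, A_GO)
  (ALIGN, SIG_OK) → (CHARGE, A_TURN)  ← event matches
  (ALIGN, SIG_FOUND) → (GRASP, A_GO)
  (ALIGN, SIG_FULL) → (PATROL, A_GRAB)
event = SIG_OK selects (CHARGE, A_TURN)

mode=CHARGE action=A_TURN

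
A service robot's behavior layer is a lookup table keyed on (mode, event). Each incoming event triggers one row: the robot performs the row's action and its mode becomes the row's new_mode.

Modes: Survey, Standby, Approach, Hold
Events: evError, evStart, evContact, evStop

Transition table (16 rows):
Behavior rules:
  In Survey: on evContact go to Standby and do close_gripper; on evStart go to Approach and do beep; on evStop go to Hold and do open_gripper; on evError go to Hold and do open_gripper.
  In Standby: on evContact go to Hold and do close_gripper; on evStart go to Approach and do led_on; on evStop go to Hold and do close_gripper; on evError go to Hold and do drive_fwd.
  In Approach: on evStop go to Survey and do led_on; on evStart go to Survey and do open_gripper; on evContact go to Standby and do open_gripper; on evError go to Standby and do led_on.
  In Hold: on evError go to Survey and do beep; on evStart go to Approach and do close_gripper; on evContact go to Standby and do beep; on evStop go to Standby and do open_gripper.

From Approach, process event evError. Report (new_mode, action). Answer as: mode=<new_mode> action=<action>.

current mode = Approach; filter table to that mode:
  (Approach, evStop) → (Survey, led_on)
  (Approach, evStart) → (Survey, open_gripper)
  (Approach, evContact) → (Standby, open_gripper)
  (Approach, evError) → (Standby, led_on)  ← event matches
event = evError selects (Standby, led_on)

mode=Standby action=led_on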